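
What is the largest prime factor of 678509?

678509 = 13 · 52193
52193 = 19 · 2747
2747 = 41 · 67
67 is prime.
So 678509 = 13 · 19 · 41 · 67; the largest prime factor is 67.

67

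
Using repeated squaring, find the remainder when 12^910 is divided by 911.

12^1 ≡ 12 (mod 911)
12^2 ≡ 12^2 = 144 ≡ 144 (mod 911)
12^4 ≡ 144^2 = 20736 ≡ 694 (mod 911)
12^8 ≡ 694^2 = 481636 ≡ 628 (mod 911)
12^16 ≡ 628^2 = 394384 ≡ 832 (mod 911)
12^32 ≡ 832^2 = 692224 ≡ 775 (mod 911)
12^64 ≡ 775^2 = 600625 ≡ 276 (mod 911)
12^128 ≡ 276^2 = 76176 ≡ 563 (mod 911)
12^256 ≡ 563^2 = 316969 ≡ 852 (mod 911)
12^512 ≡ 852^2 = 725904 ≡ 748 (mod 911)
910 = 512 + 256 + 128 + 8 + 4 + 2 in binary powers of 2.
So 12^910 ≡ 748 · 852 · 563 · 628 · 694 · 144 ≡ 1 (mod 911).
Since the result is 1, base 12 gives no evidence that 911 is composite.

1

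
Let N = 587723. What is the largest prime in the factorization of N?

97

587723 = 73 · 8051
8051 = 83 · 97
97 is prime.
So 587723 = 73 · 83 · 97; the largest prime factor is 97.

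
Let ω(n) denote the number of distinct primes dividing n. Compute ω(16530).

5

16530 = 2 · 8265
8265 = 3 · 2755
2755 = 5 · 551
551 = 19 · 29
16530 = 2 · 3 · 5 · 19 · 29, which has 5 distinct prime factors.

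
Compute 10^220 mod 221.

10^1 ≡ 10 (mod 221)
10^2 ≡ 10^2 = 100 ≡ 100 (mod 221)
10^4 ≡ 100^2 = 10000 ≡ 55 (mod 221)
10^8 ≡ 55^2 = 3025 ≡ 152 (mod 221)
10^16 ≡ 152^2 = 23104 ≡ 120 (mod 221)
10^32 ≡ 120^2 = 14400 ≡ 35 (mod 221)
10^64 ≡ 35^2 = 1225 ≡ 120 (mod 221)
10^128 ≡ 120^2 = 14400 ≡ 35 (mod 221)
220 = 128 + 64 + 16 + 8 + 4 in binary powers of 2.
So 10^220 ≡ 35 · 120 · 120 · 152 · 55 ≡ 81 (mod 221).
Since 81 ≠ 1, base 10 is a Fermat witness: 221 is composite.

81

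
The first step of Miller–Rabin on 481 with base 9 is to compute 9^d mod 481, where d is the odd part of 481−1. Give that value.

417

481 − 1 = 480 = 2^5 · 15, so d = 15.
9^1 ≡ 9 (mod 481)
9^2 ≡ 9^2 = 81 ≡ 81 (mod 481)
9^4 ≡ 81^2 = 6561 ≡ 308 (mod 481)
9^8 ≡ 308^2 = 94864 ≡ 107 (mod 481)
15 = 8 + 4 + 2 + 1 in binary powers of 2.
So 9^15 ≡ 107 · 308 · 81 · 9 ≡ 417 (mod 481).
Squaring chain: 417 → 248 → 417 → 248 → 417; never reaches −1, so base 9 is a Miller–Rabin witness that 481 is composite.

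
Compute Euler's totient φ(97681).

89760

Factor: 97681 = 23 · 31 · 137.
φ(97681) = (23−1) · (31−1) · (137−1) = 22 · 30 · 136 = 89760.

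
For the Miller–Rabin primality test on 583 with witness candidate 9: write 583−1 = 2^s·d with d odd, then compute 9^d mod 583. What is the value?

583 − 1 = 582 = 2^1 · 291, so d = 291.
9^1 ≡ 9 (mod 583)
9^2 ≡ 9^2 = 81 ≡ 81 (mod 583)
9^4 ≡ 81^2 = 6561 ≡ 148 (mod 583)
9^8 ≡ 148^2 = 21904 ≡ 333 (mod 583)
9^16 ≡ 333^2 = 110889 ≡ 119 (mod 583)
9^32 ≡ 119^2 = 14161 ≡ 169 (mod 583)
9^64 ≡ 169^2 = 28561 ≡ 577 (mod 583)
9^128 ≡ 577^2 = 332929 ≡ 36 (mod 583)
9^256 ≡ 36^2 = 1296 ≡ 130 (mod 583)
291 = 256 + 32 + 2 + 1 in binary powers of 2.
So 9^291 ≡ 130 · 169 · 81 · 9 ≡ 537 (mod 583).
Squaring chain: 537; never reaches −1, so base 9 is a Miller–Rabin witness that 583 is composite.

537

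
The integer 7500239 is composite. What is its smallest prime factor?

7500239 is odd.
Digit sum 26, not divisible by 3.
Ends in 9: not divisible by 5.
7: 7500239 = 7·1071462 + 5
11: 7500239 = 11·681839 + 10
13: 7500239 = 13·576941 + 6
17: 7500239 = 17·441190 + 9
19: 7500239 = 19·394749 + 8
23: 7500239 = 23·326097 + 8
29: 7500239 = 29·258628 + 27
31: 7500239 = 31·241943 + 6
37: 7500239 = 37·202709 + 6
41: 7500239 = 41·182932 + 27
43: 7500239 = 43·174424 + 7
47: 7500239 = 47·159579 + 26
53: 7500239 = 53·141513 + 50
59: 7500239 = 59·127122 + 41
61: 7500239 = 61·122954 + 45
67: 7500239 = 67·111943 + 58
71: 7500239 = 71·105637 + 12
73: 7500239 = 73·102743

73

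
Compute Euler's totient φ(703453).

670320

Factor: 703453 = 29 · 127 · 191.
φ(703453) = (29−1) · (127−1) · (191−1) = 28 · 126 · 190 = 670320.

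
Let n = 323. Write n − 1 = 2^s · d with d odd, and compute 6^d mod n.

323 − 1 = 322 = 2^1 · 161, so d = 161.
6^1 ≡ 6 (mod 323)
6^2 ≡ 6^2 = 36 ≡ 36 (mod 323)
6^4 ≡ 36^2 = 1296 ≡ 4 (mod 323)
6^8 ≡ 4^2 = 16 ≡ 16 (mod 323)
6^16 ≡ 16^2 = 256 ≡ 256 (mod 323)
6^32 ≡ 256^2 = 65536 ≡ 290 (mod 323)
6^64 ≡ 290^2 = 84100 ≡ 120 (mod 323)
6^128 ≡ 120^2 = 14400 ≡ 188 (mod 323)
161 = 128 + 32 + 1 in binary powers of 2.
So 6^161 ≡ 188 · 290 · 6 ≡ 244 (mod 323).
Squaring chain: 244; never reaches −1, so base 6 is a Miller–Rabin witness that 323 is composite.

244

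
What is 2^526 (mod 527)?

2^1 ≡ 2 (mod 527)
2^2 ≡ 2^2 = 4 ≡ 4 (mod 527)
2^4 ≡ 4^2 = 16 ≡ 16 (mod 527)
2^8 ≡ 16^2 = 256 ≡ 256 (mod 527)
2^16 ≡ 256^2 = 65536 ≡ 188 (mod 527)
2^32 ≡ 188^2 = 35344 ≡ 35 (mod 527)
2^64 ≡ 35^2 = 1225 ≡ 171 (mod 527)
2^128 ≡ 171^2 = 29241 ≡ 256 (mod 527)
2^256 ≡ 256^2 = 65536 ≡ 188 (mod 527)
2^512 ≡ 188^2 = 35344 ≡ 35 (mod 527)
526 = 512 + 8 + 4 + 2 in binary powers of 2.
So 2^526 ≡ 35 · 256 · 16 · 4 ≡ 64 (mod 527).
Since 64 ≠ 1, base 2 is a Fermat witness: 527 is composite.

64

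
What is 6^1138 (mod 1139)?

6^1 ≡ 6 (mod 1139)
6^2 ≡ 6^2 = 36 ≡ 36 (mod 1139)
6^4 ≡ 36^2 = 1296 ≡ 157 (mod 1139)
6^8 ≡ 157^2 = 24649 ≡ 730 (mod 1139)
6^16 ≡ 730^2 = 532900 ≡ 987 (mod 1139)
6^32 ≡ 987^2 = 974169 ≡ 324 (mod 1139)
6^64 ≡ 324^2 = 104976 ≡ 188 (mod 1139)
6^128 ≡ 188^2 = 35344 ≡ 35 (mod 1139)
6^256 ≡ 35^2 = 1225 ≡ 86 (mod 1139)
6^512 ≡ 86^2 = 7396 ≡ 562 (mod 1139)
6^1024 ≡ 562^2 = 315844 ≡ 341 (mod 1139)
1138 = 1024 + 64 + 32 + 16 + 2 in binary powers of 2.
So 6^1138 ≡ 341 · 188 · 324 · 987 · 36 ≡ 920 (mod 1139).
Since 920 ≠ 1, base 6 is a Fermat witness: 1139 is composite.

920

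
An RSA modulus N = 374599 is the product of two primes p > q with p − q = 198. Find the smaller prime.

521

Since p = q + 198, we have 374599 = q(q + 198), so q² + 198q − 374599 = 0.
Discriminant: 198² + 4·374599 = 39204 + 1498396 = 1537600; √1537600 = 1240.
q = (−198 + 1240)/2 = 521, and p = q + 198 = 719.
Check: 521 · 719 = 374599.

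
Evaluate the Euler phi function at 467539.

Factor: 467539 = 43 · 83 · 131.
φ(467539) = (43−1) · (83−1) · (131−1) = 42 · 82 · 130 = 447720.

447720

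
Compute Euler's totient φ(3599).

Factor: 3599 = 59 · 61.
φ(3599) = (59−1) · (61−1) = 58 · 60 = 3480.

3480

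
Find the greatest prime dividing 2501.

61

2501 = 41 · 61
61 is prime.
So 2501 = 41 · 61; the largest prime factor is 61.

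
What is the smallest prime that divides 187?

11

187 is odd.
Digit sum 16, not divisible by 3.
Ends in 7: not divisible by 5.
7: 187 = 7·26 + 5
11: 187 = 11·17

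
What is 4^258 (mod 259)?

211

4^1 ≡ 4 (mod 259)
4^2 ≡ 4^2 = 16 ≡ 16 (mod 259)
4^4 ≡ 16^2 = 256 ≡ 256 (mod 259)
4^8 ≡ 256^2 = 65536 ≡ 9 (mod 259)
4^16 ≡ 9^2 = 81 ≡ 81 (mod 259)
4^32 ≡ 81^2 = 6561 ≡ 86 (mod 259)
4^64 ≡ 86^2 = 7396 ≡ 144 (mod 259)
4^128 ≡ 144^2 = 20736 ≡ 16 (mod 259)
4^256 ≡ 16^2 = 256 ≡ 256 (mod 259)
258 = 256 + 2 in binary powers of 2.
So 4^258 ≡ 256 · 16 ≡ 211 (mod 259).
Since 211 ≠ 1, base 4 is a Fermat witness: 259 is composite.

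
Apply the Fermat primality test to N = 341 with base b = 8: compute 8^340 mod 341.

8^1 ≡ 8 (mod 341)
8^2 ≡ 8^2 = 64 ≡ 64 (mod 341)
8^4 ≡ 64^2 = 4096 ≡ 4 (mod 341)
8^8 ≡ 4^2 = 16 ≡ 16 (mod 341)
8^16 ≡ 16^2 = 256 ≡ 256 (mod 341)
8^32 ≡ 256^2 = 65536 ≡ 64 (mod 341)
8^64 ≡ 64^2 = 4096 ≡ 4 (mod 341)
8^128 ≡ 4^2 = 16 ≡ 16 (mod 341)
8^256 ≡ 16^2 = 256 ≡ 256 (mod 341)
340 = 256 + 64 + 16 + 4 in binary powers of 2.
So 8^340 ≡ 256 · 4 · 256 · 4 ≡ 1 (mod 341).
Since the result is 1, base 8 gives no evidence that 341 is composite.

1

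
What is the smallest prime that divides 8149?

8149 is odd.
Digit sum 22, not divisible by 3.
Ends in 9: not divisible by 5.
7: 8149 = 7·1164 + 1
11: 8149 = 11·740 + 9
13: 8149 = 13·626 + 11
17: 8149 = 17·479 + 6
19: 8149 = 19·428 + 17
23: 8149 = 23·354 + 7
29: 8149 = 29·281

29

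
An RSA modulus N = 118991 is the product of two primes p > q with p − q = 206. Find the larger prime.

Since p = q + 206, we have 118991 = q(q + 206), so q² + 206q − 118991 = 0.
Discriminant: 206² + 4·118991 = 42436 + 475964 = 518400; √518400 = 720.
q = (−206 + 720)/2 = 257, and p = q + 206 = 463.
Check: 257 · 463 = 118991.

463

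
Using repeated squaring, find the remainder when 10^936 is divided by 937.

1

10^1 ≡ 10 (mod 937)
10^2 ≡ 10^2 = 100 ≡ 100 (mod 937)
10^4 ≡ 100^2 = 10000 ≡ 630 (mod 937)
10^8 ≡ 630^2 = 396900 ≡ 549 (mod 937)
10^16 ≡ 549^2 = 301401 ≡ 624 (mod 937)
10^32 ≡ 624^2 = 389376 ≡ 521 (mod 937)
10^64 ≡ 521^2 = 271441 ≡ 648 (mod 937)
10^128 ≡ 648^2 = 419904 ≡ 128 (mod 937)
10^256 ≡ 128^2 = 16384 ≡ 455 (mod 937)
10^512 ≡ 455^2 = 207025 ≡ 885 (mod 937)
936 = 512 + 256 + 128 + 32 + 8 in binary powers of 2.
So 10^936 ≡ 885 · 455 · 128 · 521 · 549 ≡ 1 (mod 937).
Since the result is 1, base 10 gives no evidence that 937 is composite.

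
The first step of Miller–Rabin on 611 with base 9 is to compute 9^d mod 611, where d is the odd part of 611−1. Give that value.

611 − 1 = 610 = 2^1 · 305, so d = 305.
9^1 ≡ 9 (mod 611)
9^2 ≡ 9^2 = 81 ≡ 81 (mod 611)
9^4 ≡ 81^2 = 6561 ≡ 451 (mod 611)
9^8 ≡ 451^2 = 203401 ≡ 549 (mod 611)
9^16 ≡ 549^2 = 301401 ≡ 178 (mod 611)
9^32 ≡ 178^2 = 31684 ≡ 523 (mod 611)
9^64 ≡ 523^2 = 273529 ≡ 412 (mod 611)
9^128 ≡ 412^2 = 169744 ≡ 497 (mod 611)
9^256 ≡ 497^2 = 247009 ≡ 165 (mod 611)
305 = 256 + 32 + 16 + 1 in binary powers of 2.
So 9^305 ≡ 165 · 523 · 178 · 9 ≡ 341 (mod 611).
Squaring chain: 341; never reaches −1, so base 9 is a Miller–Rabin witness that 611 is composite.

341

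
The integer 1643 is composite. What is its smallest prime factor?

31

1643 is odd.
Digit sum 14, not divisible by 3.
Ends in 3: not divisible by 5.
7: 1643 = 7·234 + 5
11: 1643 = 11·149 + 4
13: 1643 = 13·126 + 5
17: 1643 = 17·96 + 11
19: 1643 = 19·86 + 9
23: 1643 = 23·71 + 10
29: 1643 = 29·56 + 19
31: 1643 = 31·53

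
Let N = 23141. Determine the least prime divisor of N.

73

23141 is odd.
Digit sum 11, not divisible by 3.
Ends in 1: not divisible by 5.
7: 23141 = 7·3305 + 6
11: 23141 = 11·2103 + 8
13: 23141 = 13·1780 + 1
17: 23141 = 17·1361 + 4
19: 23141 = 19·1217 + 18
23: 23141 = 23·1006 + 3
29: 23141 = 29·797 + 28
31: 23141 = 31·746 + 15
37: 23141 = 37·625 + 16
41: 23141 = 41·564 + 17
43: 23141 = 43·538 + 7
47: 23141 = 47·492 + 17
53: 23141 = 53·436 + 33
59: 23141 = 59·392 + 13
61: 23141 = 61·379 + 22
67: 23141 = 67·345 + 26
71: 23141 = 71·325 + 66
73: 23141 = 73·317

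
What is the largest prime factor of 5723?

5723 = 59 · 97
97 is prime.
So 5723 = 59 · 97; the largest prime factor is 97.

97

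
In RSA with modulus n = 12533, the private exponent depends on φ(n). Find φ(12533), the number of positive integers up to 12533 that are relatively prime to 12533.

12300

Factor: 12533 = 83 · 151.
φ(12533) = (83−1) · (151−1) = 82 · 150 = 12300.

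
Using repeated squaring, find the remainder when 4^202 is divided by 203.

123

4^1 ≡ 4 (mod 203)
4^2 ≡ 4^2 = 16 ≡ 16 (mod 203)
4^4 ≡ 16^2 = 256 ≡ 53 (mod 203)
4^8 ≡ 53^2 = 2809 ≡ 170 (mod 203)
4^16 ≡ 170^2 = 28900 ≡ 74 (mod 203)
4^32 ≡ 74^2 = 5476 ≡ 198 (mod 203)
4^64 ≡ 198^2 = 39204 ≡ 25 (mod 203)
4^128 ≡ 25^2 = 625 ≡ 16 (mod 203)
202 = 128 + 64 + 8 + 2 in binary powers of 2.
So 4^202 ≡ 16 · 25 · 170 · 16 ≡ 123 (mod 203).
Since 123 ≠ 1, base 4 is a Fermat witness: 203 is composite.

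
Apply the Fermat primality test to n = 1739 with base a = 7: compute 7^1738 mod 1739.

7^1 ≡ 7 (mod 1739)
7^2 ≡ 7^2 = 49 ≡ 49 (mod 1739)
7^4 ≡ 49^2 = 2401 ≡ 662 (mod 1739)
7^8 ≡ 662^2 = 438244 ≡ 16 (mod 1739)
7^16 ≡ 16^2 = 256 ≡ 256 (mod 1739)
7^32 ≡ 256^2 = 65536 ≡ 1193 (mod 1739)
7^64 ≡ 1193^2 = 1423249 ≡ 747 (mod 1739)
7^128 ≡ 747^2 = 558009 ≡ 1529 (mod 1739)
7^256 ≡ 1529^2 = 2337841 ≡ 625 (mod 1739)
7^512 ≡ 625^2 = 390625 ≡ 1089 (mod 1739)
7^1024 ≡ 1089^2 = 1185921 ≡ 1662 (mod 1739)
1738 = 1024 + 512 + 128 + 64 + 8 + 2 in binary powers of 2.
So 7^1738 ≡ 1662 · 1089 · 1529 · 747 · 16 · 49 ≡ 636 (mod 1739).
Since 636 ≠ 1, base 7 is a Fermat witness: 1739 is composite.

636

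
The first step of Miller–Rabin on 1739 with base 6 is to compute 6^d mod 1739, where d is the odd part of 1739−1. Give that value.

1739 − 1 = 1738 = 2^1 · 869, so d = 869.
6^1 ≡ 6 (mod 1739)
6^2 ≡ 6^2 = 36 ≡ 36 (mod 1739)
6^4 ≡ 36^2 = 1296 ≡ 1296 (mod 1739)
6^8 ≡ 1296^2 = 1679616 ≡ 1481 (mod 1739)
6^16 ≡ 1481^2 = 2193361 ≡ 482 (mod 1739)
6^32 ≡ 482^2 = 232324 ≡ 1037 (mod 1739)
6^64 ≡ 1037^2 = 1075369 ≡ 667 (mod 1739)
6^128 ≡ 667^2 = 444889 ≡ 1444 (mod 1739)
6^256 ≡ 1444^2 = 2085136 ≡ 75 (mod 1739)
6^512 ≡ 75^2 = 5625 ≡ 408 (mod 1739)
869 = 512 + 256 + 64 + 32 + 4 + 1 in binary powers of 2.
So 6^869 ≡ 408 · 75 · 667 · 1037 · 1296 · 6 ≡ 1560 (mod 1739).
Squaring chain: 1560; never reaches −1, so base 6 is a Miller–Rabin witness that 1739 is composite.

1560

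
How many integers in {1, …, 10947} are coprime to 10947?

7040

Factor: 10947 = 3 · 41 · 89.
φ(10947) = (3−1) · (41−1) · (89−1) = 2 · 40 · 88 = 7040.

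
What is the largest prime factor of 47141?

47141 = 17 · 2773
2773 = 47 · 59
59 is prime.
So 47141 = 17 · 47 · 59; the largest prime factor is 59.

59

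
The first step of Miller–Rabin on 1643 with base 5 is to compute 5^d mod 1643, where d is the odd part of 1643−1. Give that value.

1643 − 1 = 1642 = 2^1 · 821, so d = 821.
5^1 ≡ 5 (mod 1643)
5^2 ≡ 5^2 = 25 ≡ 25 (mod 1643)
5^4 ≡ 25^2 = 625 ≡ 625 (mod 1643)
5^8 ≡ 625^2 = 390625 ≡ 1234 (mod 1643)
5^16 ≡ 1234^2 = 1522756 ≡ 1338 (mod 1643)
5^32 ≡ 1338^2 = 1790244 ≡ 1017 (mod 1643)
5^64 ≡ 1017^2 = 1034289 ≡ 842 (mod 1643)
5^128 ≡ 842^2 = 708964 ≡ 831 (mod 1643)
5^256 ≡ 831^2 = 690561 ≡ 501 (mod 1643)
5^512 ≡ 501^2 = 251001 ≡ 1265 (mod 1643)
821 = 512 + 256 + 32 + 16 + 4 + 1 in binary powers of 2.
So 5^821 ≡ 1265 · 501 · 1017 · 1338 · 625 · 5 ≡ 273 (mod 1643).
Squaring chain: 273; never reaches −1, so base 5 is a Miller–Rabin witness that 1643 is composite.

273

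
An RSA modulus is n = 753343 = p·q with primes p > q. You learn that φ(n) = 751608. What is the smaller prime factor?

φ(n) = (p−1)(q−1) = n − (p+q) + 1, so p + q = 753343 − 751608 + 1 = 1736.
p and q are the roots of t² − 1736t + 753343 = 0.
Discriminant: 1736² − 4·753343 = 3013696 − 3013372 = 324; √324 = 18.
q = (1736 − 18)/2 = 859, p = (1736 + 18)/2 = 877.
Check: 859 · 877 = 753343.

859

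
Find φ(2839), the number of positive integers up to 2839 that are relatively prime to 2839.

Factor: 2839 = 17 · 167.
φ(2839) = (17−1) · (167−1) = 16 · 166 = 2656.

2656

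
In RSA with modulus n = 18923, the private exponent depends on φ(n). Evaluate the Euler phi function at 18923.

Factor: 18923 = 127 · 149.
φ(18923) = (127−1) · (149−1) = 126 · 148 = 18648.

18648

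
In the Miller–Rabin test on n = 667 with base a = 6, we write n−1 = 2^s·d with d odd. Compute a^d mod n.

667 − 1 = 666 = 2^1 · 333, so d = 333.
6^1 ≡ 6 (mod 667)
6^2 ≡ 6^2 = 36 ≡ 36 (mod 667)
6^4 ≡ 36^2 = 1296 ≡ 629 (mod 667)
6^8 ≡ 629^2 = 395641 ≡ 110 (mod 667)
6^16 ≡ 110^2 = 12100 ≡ 94 (mod 667)
6^32 ≡ 94^2 = 8836 ≡ 165 (mod 667)
6^64 ≡ 165^2 = 27225 ≡ 545 (mod 667)
6^128 ≡ 545^2 = 297025 ≡ 210 (mod 667)
6^256 ≡ 210^2 = 44100 ≡ 78 (mod 667)
333 = 256 + 64 + 8 + 4 + 1 in binary powers of 2.
So 6^333 ≡ 78 · 545 · 110 · 629 · 6 ≡ 9 (mod 667).
Squaring chain: 9; never reaches −1, so base 6 is a Miller–Rabin witness that 667 is composite.

9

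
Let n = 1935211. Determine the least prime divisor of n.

1935211 is odd.
Digit sum 22, not divisible by 3.
Ends in 1: not divisible by 5.
7: 1935211 = 7·276458 + 5
11: 1935211 = 11·175928 + 3
13: 1935211 = 13·148862 + 5
17: 1935211 = 17·113835 + 16
19: 1935211 = 19·101853 + 4
23: 1935211 = 23·84139 + 14
29: 1935211 = 29·66731 + 12
31: 1935211 = 31·62426 + 5
37: 1935211 = 37·52303

37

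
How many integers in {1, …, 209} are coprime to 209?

Factor: 209 = 11 · 19.
φ(209) = (11−1) · (19−1) = 10 · 18 = 180.

180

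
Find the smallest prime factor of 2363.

17

2363 is odd.
Digit sum 14, not divisible by 3.
Ends in 3: not divisible by 5.
7: 2363 = 7·337 + 4
11: 2363 = 11·214 + 9
13: 2363 = 13·181 + 10
17: 2363 = 17·139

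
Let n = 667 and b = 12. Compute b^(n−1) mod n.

12^1 ≡ 12 (mod 667)
12^2 ≡ 12^2 = 144 ≡ 144 (mod 667)
12^4 ≡ 144^2 = 20736 ≡ 59 (mod 667)
12^8 ≡ 59^2 = 3481 ≡ 146 (mod 667)
12^16 ≡ 146^2 = 21316 ≡ 639 (mod 667)
12^32 ≡ 639^2 = 408321 ≡ 117 (mod 667)
12^64 ≡ 117^2 = 13689 ≡ 349 (mod 667)
12^128 ≡ 349^2 = 121801 ≡ 407 (mod 667)
12^256 ≡ 407^2 = 165649 ≡ 233 (mod 667)
12^512 ≡ 233^2 = 54289 ≡ 262 (mod 667)
666 = 512 + 128 + 16 + 8 + 2 in binary powers of 2.
So 12^666 ≡ 262 · 407 · 639 · 146 · 144 ≡ 492 (mod 667).
Since 492 ≠ 1, base 12 is a Fermat witness: 667 is composite.

492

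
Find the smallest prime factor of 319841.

319841 is odd.
Digit sum 26, not divisible by 3.
Ends in 1: not divisible by 5.
7: 319841 = 7·45691 + 4
11: 319841 = 11·29076 + 5
13: 319841 = 13·24603 + 2
17: 319841 = 17·18814 + 3
19: 319841 = 19·16833 + 14
23: 319841 = 23·13906 + 3
29: 319841 = 29·11029

29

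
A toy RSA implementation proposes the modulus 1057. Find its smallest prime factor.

7

1057 is odd.
Digit sum 13, not divisible by 3.
Ends in 7: not divisible by 5.
7: 1057 = 7·151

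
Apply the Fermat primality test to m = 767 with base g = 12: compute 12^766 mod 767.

12^1 ≡ 12 (mod 767)
12^2 ≡ 12^2 = 144 ≡ 144 (mod 767)
12^4 ≡ 144^2 = 20736 ≡ 27 (mod 767)
12^8 ≡ 27^2 = 729 ≡ 729 (mod 767)
12^16 ≡ 729^2 = 531441 ≡ 677 (mod 767)
12^32 ≡ 677^2 = 458329 ≡ 430 (mod 767)
12^64 ≡ 430^2 = 184900 ≡ 53 (mod 767)
12^128 ≡ 53^2 = 2809 ≡ 508 (mod 767)
12^256 ≡ 508^2 = 258064 ≡ 352 (mod 767)
12^512 ≡ 352^2 = 123904 ≡ 417 (mod 767)
766 = 512 + 128 + 64 + 32 + 16 + 8 + 4 + 2 in binary powers of 2.
So 12^766 ≡ 417 · 508 · 53 · 430 · 677 · 729 · 27 · 144 ≡ 508 (mod 767).
Since 508 ≠ 1, base 12 is a Fermat witness: 767 is composite.

508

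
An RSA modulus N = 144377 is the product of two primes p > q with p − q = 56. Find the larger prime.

Since p = q + 56, we have 144377 = q(q + 56), so q² + 56q − 144377 = 0.
Discriminant: 56² + 4·144377 = 3136 + 577508 = 580644; √580644 = 762.
q = (−56 + 762)/2 = 353, and p = q + 56 = 409.
Check: 353 · 409 = 144377.

409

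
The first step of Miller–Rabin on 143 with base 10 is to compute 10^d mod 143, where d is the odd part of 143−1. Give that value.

43

143 − 1 = 142 = 2^1 · 71, so d = 71.
10^1 ≡ 10 (mod 143)
10^2 ≡ 10^2 = 100 ≡ 100 (mod 143)
10^4 ≡ 100^2 = 10000 ≡ 133 (mod 143)
10^8 ≡ 133^2 = 17689 ≡ 100 (mod 143)
10^16 ≡ 100^2 = 10000 ≡ 133 (mod 143)
10^32 ≡ 133^2 = 17689 ≡ 100 (mod 143)
10^64 ≡ 100^2 = 10000 ≡ 133 (mod 143)
71 = 64 + 4 + 2 + 1 in binary powers of 2.
So 10^71 ≡ 133 · 133 · 100 · 10 ≡ 43 (mod 143).
Squaring chain: 43; never reaches −1, so base 10 is a Miller–Rabin witness that 143 is composite.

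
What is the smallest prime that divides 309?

3

309 is odd.
Digit sum 12, divisible by 3.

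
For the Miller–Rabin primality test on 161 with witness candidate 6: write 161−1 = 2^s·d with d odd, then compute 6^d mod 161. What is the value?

161 − 1 = 160 = 2^5 · 5, so d = 5.
6^1 ≡ 6 (mod 161)
6^2 ≡ 6^2 = 36 ≡ 36 (mod 161)
6^4 ≡ 36^2 = 1296 ≡ 8 (mod 161)
5 = 4 + 1 in binary powers of 2.
So 6^5 ≡ 8 · 6 ≡ 48 (mod 161).
Squaring chain: 48 → 50 → 85 → 141 → 78; never reaches −1, so base 6 is a Miller–Rabin witness that 161 is composite.

48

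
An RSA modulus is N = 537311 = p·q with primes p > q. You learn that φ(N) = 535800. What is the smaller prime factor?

571

φ(n) = (p−1)(q−1) = n − (p+q) + 1, so p + q = 537311 − 535800 + 1 = 1512.
p and q are the roots of t² − 1512t + 537311 = 0.
Discriminant: 1512² − 4·537311 = 2286144 − 2149244 = 136900; √136900 = 370.
q = (1512 − 370)/2 = 571, p = (1512 + 370)/2 = 941.
Check: 571 · 941 = 537311.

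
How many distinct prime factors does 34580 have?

34580 = 2^2 · 8645
8645 = 5 · 1729
1729 = 7 · 247
247 = 13 · 19
34580 = 2^2 · 5 · 7 · 13 · 19, which has 5 distinct prime factors.

5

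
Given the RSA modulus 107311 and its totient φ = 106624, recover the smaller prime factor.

φ(n) = (p−1)(q−1) = n − (p+q) + 1, so p + q = 107311 − 106624 + 1 = 688.
p and q are the roots of t² − 688t + 107311 = 0.
Discriminant: 688² − 4·107311 = 473344 − 429244 = 44100; √44100 = 210.
q = (688 − 210)/2 = 239, p = (688 + 210)/2 = 449.
Check: 239 · 449 = 107311.

239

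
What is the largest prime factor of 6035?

6035 = 5 · 1207
1207 = 17 · 71
71 is prime.
So 6035 = 5 · 17 · 71; the largest prime factor is 71.

71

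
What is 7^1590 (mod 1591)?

7^1 ≡ 7 (mod 1591)
7^2 ≡ 7^2 = 49 ≡ 49 (mod 1591)
7^4 ≡ 49^2 = 2401 ≡ 810 (mod 1591)
7^8 ≡ 810^2 = 656100 ≡ 608 (mod 1591)
7^16 ≡ 608^2 = 369664 ≡ 552 (mod 1591)
7^32 ≡ 552^2 = 304704 ≡ 823 (mod 1591)
7^64 ≡ 823^2 = 677329 ≡ 1154 (mod 1591)
7^128 ≡ 1154^2 = 1331716 ≡ 49 (mod 1591)
7^256 ≡ 49^2 = 2401 ≡ 810 (mod 1591)
7^512 ≡ 810^2 = 656100 ≡ 608 (mod 1591)
7^1024 ≡ 608^2 = 369664 ≡ 552 (mod 1591)
1590 = 1024 + 512 + 32 + 16 + 4 + 2 in binary powers of 2.
So 7^1590 ≡ 552 · 608 · 823 · 552 · 810 · 49 ≡ 1506 (mod 1591).
Since 1506 ≠ 1, base 7 is a Fermat witness: 1591 is composite.

1506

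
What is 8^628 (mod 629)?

322

8^1 ≡ 8 (mod 629)
8^2 ≡ 8^2 = 64 ≡ 64 (mod 629)
8^4 ≡ 64^2 = 4096 ≡ 322 (mod 629)
8^8 ≡ 322^2 = 103684 ≡ 528 (mod 629)
8^16 ≡ 528^2 = 278784 ≡ 137 (mod 629)
8^32 ≡ 137^2 = 18769 ≡ 528 (mod 629)
8^64 ≡ 528^2 = 278784 ≡ 137 (mod 629)
8^128 ≡ 137^2 = 18769 ≡ 528 (mod 629)
8^256 ≡ 528^2 = 278784 ≡ 137 (mod 629)
8^512 ≡ 137^2 = 18769 ≡ 528 (mod 629)
628 = 512 + 64 + 32 + 16 + 4 in binary powers of 2.
So 8^628 ≡ 528 · 137 · 528 · 137 · 322 ≡ 322 (mod 629).
Since 322 ≠ 1, base 8 is a Fermat witness: 629 is composite.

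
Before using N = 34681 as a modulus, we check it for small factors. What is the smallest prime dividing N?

79

34681 is odd.
Digit sum 22, not divisible by 3.
Ends in 1: not divisible by 5.
7: 34681 = 7·4954 + 3
11: 34681 = 11·3152 + 9
13: 34681 = 13·2667 + 10
17: 34681 = 17·2040 + 1
19: 34681 = 19·1825 + 6
23: 34681 = 23·1507 + 20
29: 34681 = 29·1195 + 26
31: 34681 = 31·1118 + 23
37: 34681 = 37·937 + 12
41: 34681 = 41·845 + 36
43: 34681 = 43·806 + 23
47: 34681 = 47·737 + 42
53: 34681 = 53·654 + 19
59: 34681 = 59·587 + 48
61: 34681 = 61·568 + 33
67: 34681 = 67·517 + 42
71: 34681 = 71·488 + 33
73: 34681 = 73·475 + 6
79: 34681 = 79·439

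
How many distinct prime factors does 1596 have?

1596 = 2^2 · 399
399 = 3 · 133
133 = 7 · 19
1596 = 2^2 · 3 · 7 · 19, which has 4 distinct prime factors.

4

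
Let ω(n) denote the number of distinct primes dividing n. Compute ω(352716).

6

352716 = 2^2 · 88179
88179 = 3 · 29393
29393 = 7 · 4199
4199 = 13 · 323
323 = 17 · 19
352716 = 2^2 · 3 · 7 · 13 · 17 · 19, which has 6 distinct prime factors.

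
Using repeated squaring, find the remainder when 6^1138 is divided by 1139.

6^1 ≡ 6 (mod 1139)
6^2 ≡ 6^2 = 36 ≡ 36 (mod 1139)
6^4 ≡ 36^2 = 1296 ≡ 157 (mod 1139)
6^8 ≡ 157^2 = 24649 ≡ 730 (mod 1139)
6^16 ≡ 730^2 = 532900 ≡ 987 (mod 1139)
6^32 ≡ 987^2 = 974169 ≡ 324 (mod 1139)
6^64 ≡ 324^2 = 104976 ≡ 188 (mod 1139)
6^128 ≡ 188^2 = 35344 ≡ 35 (mod 1139)
6^256 ≡ 35^2 = 1225 ≡ 86 (mod 1139)
6^512 ≡ 86^2 = 7396 ≡ 562 (mod 1139)
6^1024 ≡ 562^2 = 315844 ≡ 341 (mod 1139)
1138 = 1024 + 64 + 32 + 16 + 2 in binary powers of 2.
So 6^1138 ≡ 341 · 188 · 324 · 987 · 36 ≡ 920 (mod 1139).
Since 920 ≠ 1, base 6 is a Fermat witness: 1139 is composite.

920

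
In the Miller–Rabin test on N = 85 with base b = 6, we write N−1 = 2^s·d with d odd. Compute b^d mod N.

85 − 1 = 84 = 2^2 · 21, so d = 21.
6^1 ≡ 6 (mod 85)
6^2 ≡ 6^2 = 36 ≡ 36 (mod 85)
6^4 ≡ 36^2 = 1296 ≡ 21 (mod 85)
6^8 ≡ 21^2 = 441 ≡ 16 (mod 85)
6^16 ≡ 16^2 = 256 ≡ 1 (mod 85)
21 = 16 + 4 + 1 in binary powers of 2.
So 6^21 ≡ 1 · 21 · 6 ≡ 41 (mod 85).
Squaring chain: 41 → 66; never reaches −1, so base 6 is a Miller–Rabin witness that 85 is composite.

41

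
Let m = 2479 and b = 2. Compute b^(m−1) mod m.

2^1 ≡ 2 (mod 2479)
2^2 ≡ 2^2 = 4 ≡ 4 (mod 2479)
2^4 ≡ 4^2 = 16 ≡ 16 (mod 2479)
2^8 ≡ 16^2 = 256 ≡ 256 (mod 2479)
2^16 ≡ 256^2 = 65536 ≡ 1082 (mod 2479)
2^32 ≡ 1082^2 = 1170724 ≡ 636 (mod 2479)
2^64 ≡ 636^2 = 404496 ≡ 419 (mod 2479)
2^128 ≡ 419^2 = 175561 ≡ 2031 (mod 2479)
2^256 ≡ 2031^2 = 4124961 ≡ 2384 (mod 2479)
2^512 ≡ 2384^2 = 5683456 ≡ 1588 (mod 2479)
2^1024 ≡ 1588^2 = 2521744 ≡ 601 (mod 2479)
2^2048 ≡ 601^2 = 361201 ≡ 1746 (mod 2479)
2478 = 2048 + 256 + 128 + 32 + 8 + 4 + 2 in binary powers of 2.
So 2^2478 ≡ 1746 · 2384 · 2031 · 636 · 256 · 16 · 4 ≡ 1935 (mod 2479).
Since 1935 ≠ 1, base 2 is a Fermat witness: 2479 is composite.

1935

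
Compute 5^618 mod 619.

5^1 ≡ 5 (mod 619)
5^2 ≡ 5^2 = 25 ≡ 25 (mod 619)
5^4 ≡ 25^2 = 625 ≡ 6 (mod 619)
5^8 ≡ 6^2 = 36 ≡ 36 (mod 619)
5^16 ≡ 36^2 = 1296 ≡ 58 (mod 619)
5^32 ≡ 58^2 = 3364 ≡ 269 (mod 619)
5^64 ≡ 269^2 = 72361 ≡ 557 (mod 619)
5^128 ≡ 557^2 = 310249 ≡ 130 (mod 619)
5^256 ≡ 130^2 = 16900 ≡ 187 (mod 619)
5^512 ≡ 187^2 = 34969 ≡ 305 (mod 619)
618 = 512 + 64 + 32 + 8 + 2 in binary powers of 2.
So 5^618 ≡ 305 · 557 · 269 · 36 · 25 ≡ 1 (mod 619).
Since the result is 1, base 5 gives no evidence that 619 is composite.

1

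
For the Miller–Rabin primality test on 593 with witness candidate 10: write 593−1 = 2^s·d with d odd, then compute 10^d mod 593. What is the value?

593 − 1 = 592 = 2^4 · 37, so d = 37.
10^1 ≡ 10 (mod 593)
10^2 ≡ 10^2 = 100 ≡ 100 (mod 593)
10^4 ≡ 100^2 = 10000 ≡ 512 (mod 593)
10^8 ≡ 512^2 = 262144 ≡ 38 (mod 593)
10^16 ≡ 38^2 = 1444 ≡ 258 (mod 593)
10^32 ≡ 258^2 = 66564 ≡ 148 (mod 593)
37 = 32 + 4 + 1 in binary powers of 2.
So 10^37 ≡ 148 · 512 · 10 ≡ 499 (mod 593).
Squaring chain: 499 → 534 → 516 → 592; reaches −1, so base 10 does not prove 593 composite.

499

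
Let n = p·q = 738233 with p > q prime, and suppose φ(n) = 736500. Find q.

φ(n) = (p−1)(q−1) = n − (p+q) + 1, so p + q = 738233 − 736500 + 1 = 1734.
p and q are the roots of t² − 1734t + 738233 = 0.
Discriminant: 1734² − 4·738233 = 3006756 − 2952932 = 53824; √53824 = 232.
q = (1734 − 232)/2 = 751, p = (1734 + 232)/2 = 983.
Check: 751 · 983 = 738233.

751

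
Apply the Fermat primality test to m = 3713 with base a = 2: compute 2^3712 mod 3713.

1076

2^1 ≡ 2 (mod 3713)
2^2 ≡ 2^2 = 4 ≡ 4 (mod 3713)
2^4 ≡ 4^2 = 16 ≡ 16 (mod 3713)
2^8 ≡ 16^2 = 256 ≡ 256 (mod 3713)
2^16 ≡ 256^2 = 65536 ≡ 2415 (mod 3713)
2^32 ≡ 2415^2 = 5832225 ≡ 2815 (mod 3713)
2^64 ≡ 2815^2 = 7924225 ≡ 683 (mod 3713)
2^128 ≡ 683^2 = 466489 ≡ 2364 (mod 3713)
2^256 ≡ 2364^2 = 5588496 ≡ 431 (mod 3713)
2^512 ≡ 431^2 = 185761 ≡ 111 (mod 3713)
2^1024 ≡ 111^2 = 12321 ≡ 1182 (mod 3713)
2^2048 ≡ 1182^2 = 1397124 ≡ 1036 (mod 3713)
3712 = 2048 + 1024 + 512 + 128 in binary powers of 2.
So 2^3712 ≡ 1036 · 1182 · 111 · 2364 ≡ 1076 (mod 3713).
Since 1076 ≠ 1, base 2 is a Fermat witness: 3713 is composite.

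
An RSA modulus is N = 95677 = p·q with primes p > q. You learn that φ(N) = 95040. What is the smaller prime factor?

φ(n) = (p−1)(q−1) = n − (p+q) + 1, so p + q = 95677 − 95040 + 1 = 638.
p and q are the roots of t² − 638t + 95677 = 0.
Discriminant: 638² − 4·95677 = 407044 − 382708 = 24336; √24336 = 156.
q = (638 − 156)/2 = 241, p = (638 + 156)/2 = 397.
Check: 241 · 397 = 95677.

241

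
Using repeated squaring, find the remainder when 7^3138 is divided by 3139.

7^1 ≡ 7 (mod 3139)
7^2 ≡ 7^2 = 49 ≡ 49 (mod 3139)
7^4 ≡ 49^2 = 2401 ≡ 2401 (mod 3139)
7^8 ≡ 2401^2 = 5764801 ≡ 1597 (mod 3139)
7^16 ≡ 1597^2 = 2550409 ≡ 1541 (mod 3139)
7^32 ≡ 1541^2 = 2374681 ≡ 1597 (mod 3139)
7^64 ≡ 1597^2 = 2550409 ≡ 1541 (mod 3139)
7^128 ≡ 1541^2 = 2374681 ≡ 1597 (mod 3139)
7^256 ≡ 1597^2 = 2550409 ≡ 1541 (mod 3139)
7^512 ≡ 1541^2 = 2374681 ≡ 1597 (mod 3139)
7^1024 ≡ 1597^2 = 2550409 ≡ 1541 (mod 3139)
7^2048 ≡ 1541^2 = 2374681 ≡ 1597 (mod 3139)
3138 = 2048 + 1024 + 64 + 2 in binary powers of 2.
So 7^3138 ≡ 1597 · 1541 · 1541 · 49 ≡ 173 (mod 3139).
Since 173 ≠ 1, base 7 is a Fermat witness: 3139 is composite.

173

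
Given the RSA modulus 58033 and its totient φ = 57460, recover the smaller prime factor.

φ(n) = (p−1)(q−1) = n − (p+q) + 1, so p + q = 58033 − 57460 + 1 = 574.
p and q are the roots of t² − 574t + 58033 = 0.
Discriminant: 574² − 4·58033 = 329476 − 232132 = 97344; √97344 = 312.
q = (574 − 312)/2 = 131, p = (574 + 312)/2 = 443.
Check: 131 · 443 = 58033.

131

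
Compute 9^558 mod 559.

274

9^1 ≡ 9 (mod 559)
9^2 ≡ 9^2 = 81 ≡ 81 (mod 559)
9^4 ≡ 81^2 = 6561 ≡ 412 (mod 559)
9^8 ≡ 412^2 = 169744 ≡ 367 (mod 559)
9^16 ≡ 367^2 = 134689 ≡ 529 (mod 559)
9^32 ≡ 529^2 = 279841 ≡ 341 (mod 559)
9^64 ≡ 341^2 = 116281 ≡ 9 (mod 559)
9^128 ≡ 9^2 = 81 ≡ 81 (mod 559)
9^256 ≡ 81^2 = 6561 ≡ 412 (mod 559)
9^512 ≡ 412^2 = 169744 ≡ 367 (mod 559)
558 = 512 + 32 + 8 + 4 + 2 in binary powers of 2.
So 9^558 ≡ 367 · 341 · 367 · 412 · 81 ≡ 274 (mod 559).
Since 274 ≠ 1, base 9 is a Fermat witness: 559 is composite.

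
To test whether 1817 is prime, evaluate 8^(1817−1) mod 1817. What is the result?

8^1 ≡ 8 (mod 1817)
8^2 ≡ 8^2 = 64 ≡ 64 (mod 1817)
8^4 ≡ 64^2 = 4096 ≡ 462 (mod 1817)
8^8 ≡ 462^2 = 213444 ≡ 855 (mod 1817)
8^16 ≡ 855^2 = 731025 ≡ 591 (mod 1817)
8^32 ≡ 591^2 = 349281 ≡ 417 (mod 1817)
8^64 ≡ 417^2 = 173889 ≡ 1274 (mod 1817)
8^128 ≡ 1274^2 = 1623076 ≡ 495 (mod 1817)
8^256 ≡ 495^2 = 245025 ≡ 1547 (mod 1817)
8^512 ≡ 1547^2 = 2393209 ≡ 220 (mod 1817)
8^1024 ≡ 220^2 = 48400 ≡ 1158 (mod 1817)
1816 = 1024 + 512 + 256 + 16 + 8 in binary powers of 2.
So 8^1816 ≡ 1158 · 220 · 1547 · 591 · 855 ≡ 836 (mod 1817).
Since 836 ≠ 1, base 8 is a Fermat witness: 1817 is composite.

836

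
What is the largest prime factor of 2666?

43

2666 = 2 · 1333
1333 = 31 · 43
43 is prime.
So 2666 = 2 · 31 · 43; the largest prime factor is 43.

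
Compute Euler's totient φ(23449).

Factor: 23449 = 131 · 179.
φ(23449) = (131−1) · (179−1) = 130 · 178 = 23140.

23140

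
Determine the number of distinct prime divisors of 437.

2

437 = 19 · 23
437 = 19 · 23, which has 2 distinct prime factors.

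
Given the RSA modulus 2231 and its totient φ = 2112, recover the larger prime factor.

97

φ(n) = (p−1)(q−1) = n − (p+q) + 1, so p + q = 2231 − 2112 + 1 = 120.
p and q are the roots of t² − 120t + 2231 = 0.
Discriminant: 120² − 4·2231 = 14400 − 8924 = 5476; √5476 = 74.
q = (120 − 74)/2 = 23, p = (120 + 74)/2 = 97.
Check: 23 · 97 = 2231.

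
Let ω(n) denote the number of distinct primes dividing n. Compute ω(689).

689 = 13 · 53
689 = 13 · 53, which has 2 distinct prime factors.

2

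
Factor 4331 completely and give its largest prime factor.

4331 = 61 · 71
71 is prime.
So 4331 = 61 · 71; the largest prime factor is 71.

71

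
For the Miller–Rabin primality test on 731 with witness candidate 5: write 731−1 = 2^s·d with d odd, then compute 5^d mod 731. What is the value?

632

731 − 1 = 730 = 2^1 · 365, so d = 365.
5^1 ≡ 5 (mod 731)
5^2 ≡ 5^2 = 25 ≡ 25 (mod 731)
5^4 ≡ 25^2 = 625 ≡ 625 (mod 731)
5^8 ≡ 625^2 = 390625 ≡ 271 (mod 731)
5^16 ≡ 271^2 = 73441 ≡ 341 (mod 731)
5^32 ≡ 341^2 = 116281 ≡ 52 (mod 731)
5^64 ≡ 52^2 = 2704 ≡ 511 (mod 731)
5^128 ≡ 511^2 = 261121 ≡ 154 (mod 731)
5^256 ≡ 154^2 = 23716 ≡ 324 (mod 731)
365 = 256 + 64 + 32 + 8 + 4 + 1 in binary powers of 2.
So 5^365 ≡ 324 · 511 · 52 · 271 · 625 · 5 ≡ 632 (mod 731).
Squaring chain: 632; never reaches −1, so base 5 is a Miller–Rabin witness that 731 is composite.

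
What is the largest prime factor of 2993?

73

2993 = 41 · 73
73 is prime.
So 2993 = 41 · 73; the largest prime factor is 73.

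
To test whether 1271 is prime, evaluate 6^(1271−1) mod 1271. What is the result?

583

6^1 ≡ 6 (mod 1271)
6^2 ≡ 6^2 = 36 ≡ 36 (mod 1271)
6^4 ≡ 36^2 = 1296 ≡ 25 (mod 1271)
6^8 ≡ 25^2 = 625 ≡ 625 (mod 1271)
6^16 ≡ 625^2 = 390625 ≡ 428 (mod 1271)
6^32 ≡ 428^2 = 183184 ≡ 160 (mod 1271)
6^64 ≡ 160^2 = 25600 ≡ 180 (mod 1271)
6^128 ≡ 180^2 = 32400 ≡ 625 (mod 1271)
6^256 ≡ 625^2 = 390625 ≡ 428 (mod 1271)
6^512 ≡ 428^2 = 183184 ≡ 160 (mod 1271)
6^1024 ≡ 160^2 = 25600 ≡ 180 (mod 1271)
1270 = 1024 + 128 + 64 + 32 + 16 + 4 + 2 in binary powers of 2.
So 6^1270 ≡ 180 · 625 · 180 · 160 · 428 · 25 · 36 ≡ 583 (mod 1271).
Since 583 ≠ 1, base 6 is a Fermat witness: 1271 is composite.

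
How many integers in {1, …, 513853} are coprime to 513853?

Factor: 513853 = 41 · 83 · 151.
φ(513853) = (41−1) · (83−1) · (151−1) = 40 · 82 · 150 = 492000.

492000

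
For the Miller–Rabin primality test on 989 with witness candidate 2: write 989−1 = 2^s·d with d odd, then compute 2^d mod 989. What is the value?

989 − 1 = 988 = 2^2 · 247, so d = 247.
2^1 ≡ 2 (mod 989)
2^2 ≡ 2^2 = 4 ≡ 4 (mod 989)
2^4 ≡ 4^2 = 16 ≡ 16 (mod 989)
2^8 ≡ 16^2 = 256 ≡ 256 (mod 989)
2^16 ≡ 256^2 = 65536 ≡ 262 (mod 989)
2^32 ≡ 262^2 = 68644 ≡ 403 (mod 989)
2^64 ≡ 403^2 = 162409 ≡ 213 (mod 989)
2^128 ≡ 213^2 = 45369 ≡ 864 (mod 989)
247 = 128 + 64 + 32 + 16 + 4 + 2 + 1 in binary powers of 2.
So 2^247 ≡ 864 · 213 · 403 · 262 · 16 · 4 · 2 ≡ 469 (mod 989).
Squaring chain: 469 → 403; never reaches −1, so base 2 is a Miller–Rabin witness that 989 is composite.

469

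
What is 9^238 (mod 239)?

9^1 ≡ 9 (mod 239)
9^2 ≡ 9^2 = 81 ≡ 81 (mod 239)
9^4 ≡ 81^2 = 6561 ≡ 108 (mod 239)
9^8 ≡ 108^2 = 11664 ≡ 192 (mod 239)
9^16 ≡ 192^2 = 36864 ≡ 58 (mod 239)
9^32 ≡ 58^2 = 3364 ≡ 18 (mod 239)
9^64 ≡ 18^2 = 324 ≡ 85 (mod 239)
9^128 ≡ 85^2 = 7225 ≡ 55 (mod 239)
238 = 128 + 64 + 32 + 8 + 4 + 2 in binary powers of 2.
So 9^238 ≡ 55 · 85 · 18 · 192 · 108 · 81 ≡ 1 (mod 239).
Since the result is 1, base 9 gives no evidence that 239 is composite.

1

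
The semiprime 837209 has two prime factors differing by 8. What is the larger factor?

Since p = q + 8, we have 837209 = q(q + 8), so q² + 8q − 837209 = 0.
Discriminant: 8² + 4·837209 = 64 + 3348836 = 3348900; √3348900 = 1830.
q = (−8 + 1830)/2 = 911, and p = q + 8 = 919.
Check: 911 · 919 = 837209.

919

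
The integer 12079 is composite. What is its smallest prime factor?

47

12079 is odd.
Digit sum 19, not divisible by 3.
Ends in 9: not divisible by 5.
7: 12079 = 7·1725 + 4
11: 12079 = 11·1098 + 1
13: 12079 = 13·929 + 2
17: 12079 = 17·710 + 9
19: 12079 = 19·635 + 14
23: 12079 = 23·525 + 4
29: 12079 = 29·416 + 15
31: 12079 = 31·389 + 20
37: 12079 = 37·326 + 17
41: 12079 = 41·294 + 25
43: 12079 = 43·280 + 39
47: 12079 = 47·257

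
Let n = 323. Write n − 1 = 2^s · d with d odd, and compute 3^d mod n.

241

323 − 1 = 322 = 2^1 · 161, so d = 161.
3^1 ≡ 3 (mod 323)
3^2 ≡ 3^2 = 9 ≡ 9 (mod 323)
3^4 ≡ 9^2 = 81 ≡ 81 (mod 323)
3^8 ≡ 81^2 = 6561 ≡ 101 (mod 323)
3^16 ≡ 101^2 = 10201 ≡ 188 (mod 323)
3^32 ≡ 188^2 = 35344 ≡ 137 (mod 323)
3^64 ≡ 137^2 = 18769 ≡ 35 (mod 323)
3^128 ≡ 35^2 = 1225 ≡ 256 (mod 323)
161 = 128 + 32 + 1 in binary powers of 2.
So 3^161 ≡ 256 · 137 · 3 ≡ 241 (mod 323).
Squaring chain: 241; never reaches −1, so base 3 is a Miller–Rabin witness that 323 is composite.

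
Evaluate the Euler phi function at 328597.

Factor: 328597 = 37 · 83 · 107.
φ(328597) = (37−1) · (83−1) · (107−1) = 36 · 82 · 106 = 312912.

312912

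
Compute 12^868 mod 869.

12^1 ≡ 12 (mod 869)
12^2 ≡ 12^2 = 144 ≡ 144 (mod 869)
12^4 ≡ 144^2 = 20736 ≡ 749 (mod 869)
12^8 ≡ 749^2 = 561001 ≡ 496 (mod 869)
12^16 ≡ 496^2 = 246016 ≡ 89 (mod 869)
12^32 ≡ 89^2 = 7921 ≡ 100 (mod 869)
12^64 ≡ 100^2 = 10000 ≡ 441 (mod 869)
12^128 ≡ 441^2 = 194481 ≡ 694 (mod 869)
12^256 ≡ 694^2 = 481636 ≡ 210 (mod 869)
12^512 ≡ 210^2 = 44100 ≡ 650 (mod 869)
868 = 512 + 256 + 64 + 32 + 4 in binary powers of 2.
So 12^868 ≡ 650 · 210 · 441 · 100 · 749 ≡ 166 (mod 869).
Since 166 ≠ 1, base 12 is a Fermat witness: 869 is composite.

166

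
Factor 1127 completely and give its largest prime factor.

23

1127 = 7 · 161
161 = 7 · 23
23 is prime.
So 1127 = 7^2 · 23; the largest prime factor is 23.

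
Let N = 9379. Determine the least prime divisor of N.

83

9379 is odd.
Digit sum 28, not divisible by 3.
Ends in 9: not divisible by 5.
7: 9379 = 7·1339 + 6
11: 9379 = 11·852 + 7
13: 9379 = 13·721 + 6
17: 9379 = 17·551 + 12
19: 9379 = 19·493 + 12
23: 9379 = 23·407 + 18
29: 9379 = 29·323 + 12
31: 9379 = 31·302 + 17
37: 9379 = 37·253 + 18
41: 9379 = 41·228 + 31
43: 9379 = 43·218 + 5
47: 9379 = 47·199 + 26
53: 9379 = 53·176 + 51
59: 9379 = 59·158 + 57
61: 9379 = 61·153 + 46
67: 9379 = 67·139 + 66
71: 9379 = 71·132 + 7
73: 9379 = 73·128 + 35
79: 9379 = 79·118 + 57
83: 9379 = 83·113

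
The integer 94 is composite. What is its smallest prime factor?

94 is even: 2 divides it.

2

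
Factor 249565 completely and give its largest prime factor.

71

249565 = 5 · 49913
49913 = 19 · 2627
2627 = 37 · 71
71 is prime.
So 249565 = 5 · 19 · 37 · 71; the largest prime factor is 71.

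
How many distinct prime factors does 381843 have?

381843 = 3^2 · 42427
42427 = 7 · 6061
6061 = 11 · 551
551 = 19 · 29
381843 = 3^2 · 7 · 11 · 19 · 29, which has 5 distinct prime factors.

5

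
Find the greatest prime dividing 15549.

73

15549 = 3 · 5183
5183 = 71 · 73
73 is prime.
So 15549 = 3 · 71 · 73; the largest prime factor is 73.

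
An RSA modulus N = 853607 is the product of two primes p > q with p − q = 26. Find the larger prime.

Since p = q + 26, we have 853607 = q(q + 26), so q² + 26q − 853607 = 0.
Discriminant: 26² + 4·853607 = 676 + 3414428 = 3415104; √3415104 = 1848.
q = (−26 + 1848)/2 = 911, and p = q + 26 = 937.
Check: 911 · 937 = 853607.

937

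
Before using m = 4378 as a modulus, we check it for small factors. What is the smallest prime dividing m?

2

4378 is even: 2 divides it.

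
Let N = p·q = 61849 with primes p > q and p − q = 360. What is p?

Since p = q + 360, we have 61849 = q(q + 360), so q² + 360q − 61849 = 0.
Discriminant: 360² + 4·61849 = 129600 + 247396 = 376996; √376996 = 614.
q = (−360 + 614)/2 = 127, and p = q + 360 = 487.
Check: 127 · 487 = 61849.

487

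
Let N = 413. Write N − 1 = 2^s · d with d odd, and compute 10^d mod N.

129

413 − 1 = 412 = 2^2 · 103, so d = 103.
10^1 ≡ 10 (mod 413)
10^2 ≡ 10^2 = 100 ≡ 100 (mod 413)
10^4 ≡ 100^2 = 10000 ≡ 88 (mod 413)
10^8 ≡ 88^2 = 7744 ≡ 310 (mod 413)
10^16 ≡ 310^2 = 96100 ≡ 284 (mod 413)
10^32 ≡ 284^2 = 80656 ≡ 121 (mod 413)
10^64 ≡ 121^2 = 14641 ≡ 186 (mod 413)
103 = 64 + 32 + 4 + 2 + 1 in binary powers of 2.
So 10^103 ≡ 186 · 121 · 88 · 100 · 10 ≡ 129 (mod 413).
Squaring chain: 129 → 121; never reaches −1, so base 10 is a Miller–Rabin witness that 413 is composite.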